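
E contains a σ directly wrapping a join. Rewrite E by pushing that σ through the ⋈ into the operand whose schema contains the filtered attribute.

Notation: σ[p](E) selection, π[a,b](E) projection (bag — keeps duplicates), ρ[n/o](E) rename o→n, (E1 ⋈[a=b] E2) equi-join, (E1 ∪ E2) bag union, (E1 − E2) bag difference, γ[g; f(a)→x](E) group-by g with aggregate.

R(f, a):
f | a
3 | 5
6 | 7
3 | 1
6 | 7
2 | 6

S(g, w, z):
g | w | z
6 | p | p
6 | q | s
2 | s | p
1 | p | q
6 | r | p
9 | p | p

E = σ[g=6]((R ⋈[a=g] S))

σ filters on g, owned by the right side.
E' = (R ⋈[a=g] σ[g=6](S))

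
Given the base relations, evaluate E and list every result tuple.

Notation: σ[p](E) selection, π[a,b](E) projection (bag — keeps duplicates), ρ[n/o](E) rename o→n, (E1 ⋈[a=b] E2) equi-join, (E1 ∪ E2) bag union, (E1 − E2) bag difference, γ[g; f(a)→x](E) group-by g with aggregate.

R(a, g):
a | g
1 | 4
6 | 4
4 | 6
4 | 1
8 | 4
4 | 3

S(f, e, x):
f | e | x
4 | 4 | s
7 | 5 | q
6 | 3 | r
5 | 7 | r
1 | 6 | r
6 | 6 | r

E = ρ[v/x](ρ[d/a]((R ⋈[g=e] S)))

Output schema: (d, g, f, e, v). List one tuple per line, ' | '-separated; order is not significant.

Stepwise |·|:
  R → 6
  S → 6
  (R ⋈[g=e] S) → 6
  ρ[d/a]((R ⋈[g=e] S)) → 6
  ρ[v/x](ρ[d/a]((R ⋈[g=e] S))) → 6

== RESULT ==
d | g | f | e | v
1 | 4 | 4 | 4 | s
4 | 3 | 6 | 3 | r
4 | 6 | 1 | 6 | r
4 | 6 | 6 | 6 | r
6 | 4 | 4 | 4 | s
8 | 4 | 4 | 4 | s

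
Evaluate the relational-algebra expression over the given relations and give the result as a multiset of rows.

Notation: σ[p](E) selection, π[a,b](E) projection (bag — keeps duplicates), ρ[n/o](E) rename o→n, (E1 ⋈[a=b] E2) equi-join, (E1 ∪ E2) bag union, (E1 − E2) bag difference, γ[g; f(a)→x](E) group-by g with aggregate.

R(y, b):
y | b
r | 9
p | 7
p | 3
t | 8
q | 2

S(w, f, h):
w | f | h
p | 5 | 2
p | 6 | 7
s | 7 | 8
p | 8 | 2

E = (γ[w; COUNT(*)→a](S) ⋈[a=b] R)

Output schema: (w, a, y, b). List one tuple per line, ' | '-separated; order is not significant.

Per-node cardinality:
  S → 4
  γ[w; COUNT(*)→a](S) → 2
  R → 5
  (γ[w; COUNT(*)→a](S) ⋈[a=b] R) → 1

== RESULT ==
w | a | y | b
p | 3 | p | 3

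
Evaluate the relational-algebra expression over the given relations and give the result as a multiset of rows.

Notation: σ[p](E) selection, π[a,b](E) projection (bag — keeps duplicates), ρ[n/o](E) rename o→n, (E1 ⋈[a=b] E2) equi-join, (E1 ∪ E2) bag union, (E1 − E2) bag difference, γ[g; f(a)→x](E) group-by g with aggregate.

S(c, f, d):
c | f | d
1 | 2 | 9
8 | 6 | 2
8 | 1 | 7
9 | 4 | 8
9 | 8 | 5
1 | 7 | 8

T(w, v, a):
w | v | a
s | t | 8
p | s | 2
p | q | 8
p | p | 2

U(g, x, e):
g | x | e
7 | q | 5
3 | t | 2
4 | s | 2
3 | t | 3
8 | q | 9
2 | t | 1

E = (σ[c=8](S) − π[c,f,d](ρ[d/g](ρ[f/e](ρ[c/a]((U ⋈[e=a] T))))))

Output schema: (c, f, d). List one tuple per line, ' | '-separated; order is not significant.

Per-node cardinality:
  S → 6
  σ[c=8](S) → 2
  U → 6
  T → 4
  (U ⋈[e=a] T) → 4
  ρ[c/a]((U ⋈[e=a] T)) → 4
  ρ[f/e](ρ[c/a]((U ⋈[e=a] T))) → 4
  ρ[d/g](ρ[f/e](ρ[c/a]((U ⋈[e=a] T)))) → 4
  π[c,f,d](ρ[d/g](ρ[f/e](ρ[c/a]((U ⋈[e=a] T))))) → 4
  (σ[c=8](S) − π[c,f,d](ρ[d/g](ρ[f/e](ρ[c/a]((U ⋈[e=a] T)))))) → 2

== RESULT ==
c | f | d
8 | 1 | 7
8 | 6 | 2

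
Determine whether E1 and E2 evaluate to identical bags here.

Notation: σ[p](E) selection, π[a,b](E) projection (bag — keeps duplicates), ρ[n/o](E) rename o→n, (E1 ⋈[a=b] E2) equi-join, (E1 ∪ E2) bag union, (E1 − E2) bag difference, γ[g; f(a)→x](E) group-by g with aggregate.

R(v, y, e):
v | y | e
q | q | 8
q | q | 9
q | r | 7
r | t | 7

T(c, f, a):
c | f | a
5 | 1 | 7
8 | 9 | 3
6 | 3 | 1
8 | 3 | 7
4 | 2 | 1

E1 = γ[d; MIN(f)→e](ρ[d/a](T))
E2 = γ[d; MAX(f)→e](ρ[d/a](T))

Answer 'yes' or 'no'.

E1 per-node cardinality:
  T → 5
  ρ[d/a](T) → 5
  γ[d; MIN(f)→e](ρ[d/a](T)) → 3
E2 per-node cardinality:
  T → 5
  ρ[d/a](T) → 5
  γ[d; MAX(f)→e](ρ[d/a](T)) → 3

E1 result:
d | e
1 | 2
3 | 9
7 | 1
E2 result:
d | e
1 | 3
3 | 9
7 | 3
Witness: (1, 2) appears 1× in E1 but 0× in E2.

no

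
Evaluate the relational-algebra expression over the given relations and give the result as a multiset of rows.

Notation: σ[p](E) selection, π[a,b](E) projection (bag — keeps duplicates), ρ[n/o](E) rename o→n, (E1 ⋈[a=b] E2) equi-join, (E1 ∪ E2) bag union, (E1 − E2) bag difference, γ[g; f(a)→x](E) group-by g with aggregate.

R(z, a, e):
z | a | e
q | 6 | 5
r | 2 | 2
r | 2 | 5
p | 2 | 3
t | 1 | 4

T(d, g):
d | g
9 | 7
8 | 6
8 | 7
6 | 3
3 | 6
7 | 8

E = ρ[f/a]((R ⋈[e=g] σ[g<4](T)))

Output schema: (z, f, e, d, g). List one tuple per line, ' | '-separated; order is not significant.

Per-node cardinality:
  R → 5
  T → 6
  σ[g<4](T) → 1
  (R ⋈[e=g] σ[g<4](T)) → 1
  ρ[f/a]((R ⋈[e=g] σ[g<4](T))) → 1

== RESULT ==
z | f | e | d | g
p | 2 | 3 | 6 | 3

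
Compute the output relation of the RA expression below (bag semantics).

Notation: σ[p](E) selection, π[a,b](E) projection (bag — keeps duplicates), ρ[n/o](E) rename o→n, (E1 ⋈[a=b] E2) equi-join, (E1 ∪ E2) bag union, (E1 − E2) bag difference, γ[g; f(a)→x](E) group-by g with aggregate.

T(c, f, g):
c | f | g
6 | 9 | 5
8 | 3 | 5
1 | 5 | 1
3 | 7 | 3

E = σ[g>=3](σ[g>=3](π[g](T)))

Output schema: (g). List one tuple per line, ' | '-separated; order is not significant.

Per-node cardinality:
  T → 4
  π[g](T) → 4
  σ[g>=3](π[g](T)) → 3
  σ[g>=3](σ[g>=3](π[g](T))) → 3

== RESULT ==
g
3
5
5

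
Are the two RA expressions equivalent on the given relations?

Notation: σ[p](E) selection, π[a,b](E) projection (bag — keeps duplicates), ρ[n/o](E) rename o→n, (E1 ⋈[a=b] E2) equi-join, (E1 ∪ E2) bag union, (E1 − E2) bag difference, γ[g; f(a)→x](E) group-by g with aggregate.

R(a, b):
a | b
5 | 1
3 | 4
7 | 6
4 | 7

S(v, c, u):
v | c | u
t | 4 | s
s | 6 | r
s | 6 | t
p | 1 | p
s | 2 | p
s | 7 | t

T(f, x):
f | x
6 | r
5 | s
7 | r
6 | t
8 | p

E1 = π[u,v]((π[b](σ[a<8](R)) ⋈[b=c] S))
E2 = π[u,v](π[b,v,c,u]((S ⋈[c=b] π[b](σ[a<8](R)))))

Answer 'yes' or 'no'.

E1 subexpression sizes:
  R → 4
  σ[a<8](R) → 4
  π[b](σ[a<8](R)) → 4
  S → 6
  (π[b](σ[a<8](R)) ⋈[b=c] S) → 5
  π[u,v]((π[b](σ[a<8](R)) ⋈[b=c] S)) → 5
E2 subexpression sizes:
  S → 6
  R → 4
  σ[a<8](R) → 4
  π[b](σ[a<8](R)) → 4
  (S ⋈[c=b] π[b](σ[a<8](R))) → 5
  π[b,v,c,u]((S ⋈[c=b] π[b](σ[a<8](R)))) → 5
  π[u,v](π[b,v,c,u]((S ⋈[c=b] π[b](σ[a<8](R))))) → 5

E1 and E2 produce the same multiset:
u | v
p | p
r | s
s | t
t | s
t | s

yes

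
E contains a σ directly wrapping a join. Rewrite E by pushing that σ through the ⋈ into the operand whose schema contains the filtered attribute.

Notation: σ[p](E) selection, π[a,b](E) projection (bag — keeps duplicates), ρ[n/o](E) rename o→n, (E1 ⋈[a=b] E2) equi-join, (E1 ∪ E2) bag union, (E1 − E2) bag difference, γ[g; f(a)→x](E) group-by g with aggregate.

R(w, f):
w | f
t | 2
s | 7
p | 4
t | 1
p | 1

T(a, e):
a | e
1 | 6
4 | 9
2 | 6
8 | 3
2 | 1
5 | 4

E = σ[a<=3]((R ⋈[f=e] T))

σ filters on a, owned by the right side.
E' = (R ⋈[f=e] σ[a<=3](T))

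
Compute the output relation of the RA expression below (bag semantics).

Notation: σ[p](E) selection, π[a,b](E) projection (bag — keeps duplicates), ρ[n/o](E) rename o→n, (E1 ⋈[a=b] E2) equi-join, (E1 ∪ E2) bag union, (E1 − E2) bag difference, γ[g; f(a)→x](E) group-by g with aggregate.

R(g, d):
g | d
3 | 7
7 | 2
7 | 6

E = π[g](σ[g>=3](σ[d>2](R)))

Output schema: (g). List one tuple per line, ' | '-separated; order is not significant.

Per-node cardinality:
  R → 3
  σ[d>2](R) → 2
  σ[g>=3](σ[d>2](R)) → 2
  π[g](σ[g>=3](σ[d>2](R))) → 2

== RESULT ==
g
3
7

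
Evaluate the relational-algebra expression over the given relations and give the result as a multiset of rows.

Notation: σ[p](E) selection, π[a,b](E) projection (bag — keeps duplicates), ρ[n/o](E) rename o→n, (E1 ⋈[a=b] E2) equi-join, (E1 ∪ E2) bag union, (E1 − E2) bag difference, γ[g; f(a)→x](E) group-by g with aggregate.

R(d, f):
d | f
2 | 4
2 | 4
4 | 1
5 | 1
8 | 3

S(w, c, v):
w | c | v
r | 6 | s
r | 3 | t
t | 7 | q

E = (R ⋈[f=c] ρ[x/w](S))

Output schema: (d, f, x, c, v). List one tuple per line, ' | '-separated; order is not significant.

Stepwise |·|:
  R → 5
  S → 3
  ρ[x/w](S) → 3
  (R ⋈[f=c] ρ[x/w](S)) → 1

== RESULT ==
d | f | x | c | v
8 | 3 | r | 3 | t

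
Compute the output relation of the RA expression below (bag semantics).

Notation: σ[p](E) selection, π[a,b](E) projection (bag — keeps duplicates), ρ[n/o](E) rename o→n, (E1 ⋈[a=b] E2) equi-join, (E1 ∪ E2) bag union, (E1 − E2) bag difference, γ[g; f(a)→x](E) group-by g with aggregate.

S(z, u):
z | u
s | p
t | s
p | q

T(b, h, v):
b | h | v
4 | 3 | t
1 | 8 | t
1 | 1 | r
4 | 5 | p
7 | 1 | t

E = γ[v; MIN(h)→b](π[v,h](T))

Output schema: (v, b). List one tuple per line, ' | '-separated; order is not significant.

Per-node cardinality:
  T → 5
  π[v,h](T) → 5
  γ[v; MIN(h)→b](π[v,h](T)) → 3

== RESULT ==
v | b
p | 5
r | 1
t | 1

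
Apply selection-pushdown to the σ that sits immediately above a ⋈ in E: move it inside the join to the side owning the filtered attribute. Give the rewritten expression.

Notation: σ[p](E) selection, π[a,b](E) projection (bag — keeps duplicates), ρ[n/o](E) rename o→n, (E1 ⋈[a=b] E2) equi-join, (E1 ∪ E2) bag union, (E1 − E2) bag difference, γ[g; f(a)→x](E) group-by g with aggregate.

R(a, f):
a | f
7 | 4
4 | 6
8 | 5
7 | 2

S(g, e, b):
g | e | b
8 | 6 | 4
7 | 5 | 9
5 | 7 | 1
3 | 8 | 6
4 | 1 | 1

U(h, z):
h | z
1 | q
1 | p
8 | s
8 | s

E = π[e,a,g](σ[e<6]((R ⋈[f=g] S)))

σ filters on e, owned by the right side.
E' = π[e,a,g]((R ⋈[f=g] σ[e<6](S)))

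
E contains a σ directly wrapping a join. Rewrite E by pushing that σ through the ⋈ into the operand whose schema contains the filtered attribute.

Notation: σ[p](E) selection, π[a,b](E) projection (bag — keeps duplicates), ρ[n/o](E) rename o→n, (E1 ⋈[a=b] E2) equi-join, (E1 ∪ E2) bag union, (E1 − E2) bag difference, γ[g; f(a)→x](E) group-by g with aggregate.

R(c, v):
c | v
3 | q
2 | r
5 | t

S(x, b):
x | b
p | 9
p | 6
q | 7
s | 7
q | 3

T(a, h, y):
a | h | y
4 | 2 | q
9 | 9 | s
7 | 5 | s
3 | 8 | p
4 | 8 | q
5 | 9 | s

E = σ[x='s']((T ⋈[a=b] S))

σ filters on x, owned by the right side.
E' = (T ⋈[a=b] σ[x='s'](S))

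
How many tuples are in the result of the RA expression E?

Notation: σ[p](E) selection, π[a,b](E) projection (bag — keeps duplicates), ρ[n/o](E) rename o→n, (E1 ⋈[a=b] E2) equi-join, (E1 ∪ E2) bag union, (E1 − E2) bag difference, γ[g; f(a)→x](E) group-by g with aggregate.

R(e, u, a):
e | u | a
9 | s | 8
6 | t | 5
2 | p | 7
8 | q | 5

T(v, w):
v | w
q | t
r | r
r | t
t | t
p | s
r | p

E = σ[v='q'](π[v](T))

Subexpression sizes:
  T → 6
  π[v](T) → 6
  σ[v='q'](π[v](T)) → 1

|E| = 1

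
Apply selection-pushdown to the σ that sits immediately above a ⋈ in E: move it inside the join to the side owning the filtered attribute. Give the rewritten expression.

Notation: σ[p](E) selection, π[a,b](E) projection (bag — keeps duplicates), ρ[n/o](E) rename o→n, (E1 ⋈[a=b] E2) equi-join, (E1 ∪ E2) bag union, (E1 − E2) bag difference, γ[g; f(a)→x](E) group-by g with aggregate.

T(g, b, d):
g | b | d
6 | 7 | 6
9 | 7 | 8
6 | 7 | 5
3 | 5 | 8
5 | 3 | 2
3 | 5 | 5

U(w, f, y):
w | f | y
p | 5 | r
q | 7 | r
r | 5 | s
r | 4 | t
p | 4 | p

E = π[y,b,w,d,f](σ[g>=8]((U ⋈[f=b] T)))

σ filters on g, owned by the right side.
E' = π[y,b,w,d,f]((U ⋈[f=b] σ[g>=8](T)))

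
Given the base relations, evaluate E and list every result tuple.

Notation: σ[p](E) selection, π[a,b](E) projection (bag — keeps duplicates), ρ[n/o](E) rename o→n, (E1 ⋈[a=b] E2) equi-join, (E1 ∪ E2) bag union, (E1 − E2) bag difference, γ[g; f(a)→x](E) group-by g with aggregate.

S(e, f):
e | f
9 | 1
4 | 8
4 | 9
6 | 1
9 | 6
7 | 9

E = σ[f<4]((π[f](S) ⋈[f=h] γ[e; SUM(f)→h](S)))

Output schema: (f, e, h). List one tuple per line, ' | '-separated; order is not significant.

Per-node cardinality:
  S → 6
  π[f](S) → 6
  S → 6
  γ[e; SUM(f)→h](S) → 4
  (π[f](S) ⋈[f=h] γ[e; SUM(f)→h](S)) → 4
  σ[f<4]((π[f](S) ⋈[f=h] γ[e; SUM(f)→h](S))) → 2

== RESULT ==
f | e | h
1 | 6 | 1
1 | 6 | 1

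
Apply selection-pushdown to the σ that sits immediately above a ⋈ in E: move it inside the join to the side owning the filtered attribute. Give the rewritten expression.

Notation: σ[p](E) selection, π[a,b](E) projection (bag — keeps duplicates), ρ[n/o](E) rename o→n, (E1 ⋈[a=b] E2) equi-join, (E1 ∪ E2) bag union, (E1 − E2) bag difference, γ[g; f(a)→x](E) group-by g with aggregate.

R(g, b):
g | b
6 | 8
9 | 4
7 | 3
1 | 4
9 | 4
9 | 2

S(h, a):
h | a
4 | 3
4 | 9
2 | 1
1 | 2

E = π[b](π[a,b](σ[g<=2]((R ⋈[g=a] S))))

σ filters on g, owned by the left side.
E' = π[b](π[a,b]((σ[g<=2](R) ⋈[g=a] S)))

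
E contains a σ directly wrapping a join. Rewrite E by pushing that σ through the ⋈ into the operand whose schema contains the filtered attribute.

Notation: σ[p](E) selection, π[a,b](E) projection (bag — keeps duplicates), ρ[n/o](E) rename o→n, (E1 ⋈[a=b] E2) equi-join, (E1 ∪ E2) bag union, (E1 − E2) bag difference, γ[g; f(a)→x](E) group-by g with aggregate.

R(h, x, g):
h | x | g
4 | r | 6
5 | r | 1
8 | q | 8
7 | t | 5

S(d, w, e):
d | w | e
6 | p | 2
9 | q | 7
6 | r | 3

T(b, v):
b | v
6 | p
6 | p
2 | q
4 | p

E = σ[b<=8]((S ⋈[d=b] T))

σ filters on b, owned by the right side.
E' = (S ⋈[d=b] σ[b<=8](T))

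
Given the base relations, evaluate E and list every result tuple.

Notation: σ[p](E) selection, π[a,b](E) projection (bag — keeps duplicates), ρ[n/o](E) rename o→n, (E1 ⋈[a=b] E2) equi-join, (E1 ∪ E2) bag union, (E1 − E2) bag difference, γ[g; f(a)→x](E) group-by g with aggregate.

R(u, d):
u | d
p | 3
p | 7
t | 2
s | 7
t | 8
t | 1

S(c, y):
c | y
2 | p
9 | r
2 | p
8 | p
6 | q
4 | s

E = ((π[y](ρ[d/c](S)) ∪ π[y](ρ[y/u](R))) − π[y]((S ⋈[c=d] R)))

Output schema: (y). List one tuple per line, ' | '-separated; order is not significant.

Row counts bottom-up:
  S → 6
  ρ[d/c](S) → 6
  π[y](ρ[d/c](S)) → 6
  R → 6
  ρ[y/u](R) → 6
  π[y](ρ[y/u](R)) → 6
  (π[y](ρ[d/c](S)) ∪ π[y](ρ[y/u](R))) → 12
  S → 6
  R → 6
  (S ⋈[c=d] R) → 3
  π[y]((S ⋈[c=d] R)) → 3
  ((π[y](ρ[d/c](S)) ∪ π[y](ρ[y/u](R))) − π[y]((S ⋈[c=d] R))) → 9

== RESULT ==
y
p
p
q
r
s
s
t
t
t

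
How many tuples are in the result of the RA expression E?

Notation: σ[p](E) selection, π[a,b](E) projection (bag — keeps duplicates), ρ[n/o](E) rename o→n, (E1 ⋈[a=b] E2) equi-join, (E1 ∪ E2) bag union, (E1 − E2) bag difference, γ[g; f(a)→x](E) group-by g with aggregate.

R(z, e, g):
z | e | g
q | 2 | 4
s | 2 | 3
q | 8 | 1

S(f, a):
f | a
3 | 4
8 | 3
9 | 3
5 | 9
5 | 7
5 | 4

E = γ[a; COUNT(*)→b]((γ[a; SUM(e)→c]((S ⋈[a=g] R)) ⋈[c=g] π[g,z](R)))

Per-node cardinality:
  S → 6
  R → 3
  (S ⋈[a=g] R) → 4
  γ[a; SUM(e)→c]((S ⋈[a=g] R)) → 2
  R → 3
  π[g,z](R) → 3
  (γ[a; SUM(e)→c]((S ⋈[a=g] R)) ⋈[c=g] π[g,z](R)) → 2
  γ[a; COUNT(*)→b]((γ[a; SUM(e)→c]((S ⋈[a=g] R)) ⋈[c=g] π[g,z](R))) → 2

|E| = 2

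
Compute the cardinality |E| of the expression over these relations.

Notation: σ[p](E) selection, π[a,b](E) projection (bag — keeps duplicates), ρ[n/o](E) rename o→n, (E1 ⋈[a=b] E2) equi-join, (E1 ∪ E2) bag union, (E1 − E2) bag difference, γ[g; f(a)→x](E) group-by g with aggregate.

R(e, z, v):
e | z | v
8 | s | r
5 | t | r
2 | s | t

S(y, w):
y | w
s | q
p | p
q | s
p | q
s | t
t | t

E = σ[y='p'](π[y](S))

Stepwise |·|:
  S → 6
  π[y](S) → 6
  σ[y='p'](π[y](S)) → 2

|E| = 2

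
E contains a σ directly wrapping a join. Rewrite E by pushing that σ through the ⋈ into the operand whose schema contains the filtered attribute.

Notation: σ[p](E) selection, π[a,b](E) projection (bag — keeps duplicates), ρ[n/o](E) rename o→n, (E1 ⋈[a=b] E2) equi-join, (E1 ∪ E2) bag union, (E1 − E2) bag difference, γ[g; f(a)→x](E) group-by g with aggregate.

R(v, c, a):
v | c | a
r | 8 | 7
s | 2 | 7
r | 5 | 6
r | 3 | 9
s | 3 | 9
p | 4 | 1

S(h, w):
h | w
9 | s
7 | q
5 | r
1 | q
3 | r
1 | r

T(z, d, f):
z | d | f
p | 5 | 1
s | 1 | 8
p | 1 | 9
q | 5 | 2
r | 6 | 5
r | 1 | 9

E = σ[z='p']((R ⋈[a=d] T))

σ filters on z, owned by the right side.
E' = (R ⋈[a=d] σ[z='p'](T))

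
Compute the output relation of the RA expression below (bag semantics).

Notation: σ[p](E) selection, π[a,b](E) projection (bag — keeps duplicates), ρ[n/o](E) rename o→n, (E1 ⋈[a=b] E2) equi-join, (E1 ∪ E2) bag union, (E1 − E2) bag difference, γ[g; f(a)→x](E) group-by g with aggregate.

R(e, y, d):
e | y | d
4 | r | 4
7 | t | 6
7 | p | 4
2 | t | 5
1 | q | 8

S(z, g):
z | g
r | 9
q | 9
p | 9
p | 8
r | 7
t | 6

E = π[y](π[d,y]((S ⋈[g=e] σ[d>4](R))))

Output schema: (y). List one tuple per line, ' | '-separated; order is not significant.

Per-node cardinality:
  S → 6
  R → 5
  σ[d>4](R) → 3
  (S ⋈[g=e] σ[d>4](R)) → 1
  π[d,y]((S ⋈[g=e] σ[d>4](R))) → 1
  π[y](π[d,y]((S ⋈[g=e] σ[d>4](R)))) → 1

== RESULT ==
y
t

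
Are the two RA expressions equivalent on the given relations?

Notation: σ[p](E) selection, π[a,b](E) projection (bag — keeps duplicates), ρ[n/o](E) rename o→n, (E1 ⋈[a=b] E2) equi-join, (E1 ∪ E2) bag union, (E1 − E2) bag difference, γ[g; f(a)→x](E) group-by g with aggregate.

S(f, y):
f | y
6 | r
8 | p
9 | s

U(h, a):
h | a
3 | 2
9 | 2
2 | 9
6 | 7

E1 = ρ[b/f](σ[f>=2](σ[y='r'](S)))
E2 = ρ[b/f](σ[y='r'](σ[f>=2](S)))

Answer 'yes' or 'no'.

E1 row counts bottom-up:
  S → 3
  σ[y='r'](S) → 1
  σ[f>=2](σ[y='r'](S)) → 1
  ρ[b/f](σ[f>=2](σ[y='r'](S))) → 1
E2 row counts bottom-up:
  S → 3
  σ[f>=2](S) → 3
  σ[y='r'](σ[f>=2](S)) → 1
  ρ[b/f](σ[y='r'](σ[f>=2](S))) → 1

E1 and E2 produce the same multiset:
b | y
6 | r

yes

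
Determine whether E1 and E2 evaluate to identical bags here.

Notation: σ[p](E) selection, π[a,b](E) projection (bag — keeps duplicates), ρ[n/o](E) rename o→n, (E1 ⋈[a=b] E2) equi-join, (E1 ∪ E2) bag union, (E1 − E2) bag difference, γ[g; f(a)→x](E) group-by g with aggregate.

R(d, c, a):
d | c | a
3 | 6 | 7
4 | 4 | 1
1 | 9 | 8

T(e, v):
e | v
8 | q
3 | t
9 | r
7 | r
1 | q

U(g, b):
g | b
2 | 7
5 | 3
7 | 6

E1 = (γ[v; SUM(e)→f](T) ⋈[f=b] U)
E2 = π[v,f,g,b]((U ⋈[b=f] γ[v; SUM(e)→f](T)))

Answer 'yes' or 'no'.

E1 stepwise |·|:
  T → 5
  γ[v; SUM(e)→f](T) → 3
  U → 3
  (γ[v; SUM(e)→f](T) ⋈[f=b] U) → 1
E2 stepwise |·|:
  U → 3
  T → 5
  γ[v; SUM(e)→f](T) → 3
  (U ⋈[b=f] γ[v; SUM(e)→f](T)) → 1
  π[v,f,g,b]((U ⋈[b=f] γ[v; SUM(e)→f](T))) → 1

E1 and E2 produce the same multiset:
v | f | g | b
t | 3 | 5 | 3

yes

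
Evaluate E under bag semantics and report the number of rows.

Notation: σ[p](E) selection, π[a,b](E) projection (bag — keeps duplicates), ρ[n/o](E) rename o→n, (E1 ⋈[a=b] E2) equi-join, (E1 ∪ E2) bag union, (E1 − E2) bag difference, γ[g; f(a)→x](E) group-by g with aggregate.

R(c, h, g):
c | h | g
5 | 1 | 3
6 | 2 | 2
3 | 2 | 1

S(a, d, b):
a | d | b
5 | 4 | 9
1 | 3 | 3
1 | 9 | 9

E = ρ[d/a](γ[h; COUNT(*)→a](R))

Per-node cardinality:
  R → 3
  γ[h; COUNT(*)→a](R) → 2
  ρ[d/a](γ[h; COUNT(*)→a](R)) → 2

|E| = 2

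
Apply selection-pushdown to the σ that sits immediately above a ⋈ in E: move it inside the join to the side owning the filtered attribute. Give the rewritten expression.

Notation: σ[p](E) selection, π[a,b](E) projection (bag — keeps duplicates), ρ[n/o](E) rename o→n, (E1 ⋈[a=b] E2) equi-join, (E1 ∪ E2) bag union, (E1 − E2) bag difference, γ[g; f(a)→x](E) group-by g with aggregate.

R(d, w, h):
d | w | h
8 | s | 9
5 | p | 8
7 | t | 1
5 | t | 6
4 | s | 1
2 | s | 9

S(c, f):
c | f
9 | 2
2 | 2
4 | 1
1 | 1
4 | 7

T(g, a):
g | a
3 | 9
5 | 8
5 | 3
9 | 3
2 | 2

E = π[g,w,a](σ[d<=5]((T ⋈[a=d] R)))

σ filters on d, owned by the right side.
E' = π[g,w,a]((T ⋈[a=d] σ[d<=5](R)))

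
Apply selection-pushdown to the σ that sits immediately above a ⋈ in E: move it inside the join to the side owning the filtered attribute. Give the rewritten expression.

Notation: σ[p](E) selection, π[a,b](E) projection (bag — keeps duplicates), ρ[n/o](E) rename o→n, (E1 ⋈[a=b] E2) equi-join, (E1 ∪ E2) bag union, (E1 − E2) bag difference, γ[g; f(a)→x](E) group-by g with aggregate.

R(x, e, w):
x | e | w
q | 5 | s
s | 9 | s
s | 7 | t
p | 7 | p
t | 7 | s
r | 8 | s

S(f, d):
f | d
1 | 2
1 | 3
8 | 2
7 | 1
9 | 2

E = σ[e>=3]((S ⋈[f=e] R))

σ filters on e, owned by the right side.
E' = (S ⋈[f=e] σ[e>=3](R))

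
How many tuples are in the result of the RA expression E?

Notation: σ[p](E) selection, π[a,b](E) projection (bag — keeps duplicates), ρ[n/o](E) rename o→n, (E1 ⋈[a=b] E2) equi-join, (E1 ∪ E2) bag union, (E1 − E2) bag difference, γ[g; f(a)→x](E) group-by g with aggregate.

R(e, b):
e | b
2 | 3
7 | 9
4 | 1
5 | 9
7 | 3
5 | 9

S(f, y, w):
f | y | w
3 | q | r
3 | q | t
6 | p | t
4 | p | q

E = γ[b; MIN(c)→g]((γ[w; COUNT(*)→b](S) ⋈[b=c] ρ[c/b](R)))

Per-node cardinality:
  S → 4
  γ[w; COUNT(*)→b](S) → 3
  R → 6
  ρ[c/b](R) → 6
  (γ[w; COUNT(*)→b](S) ⋈[b=c] ρ[c/b](R)) → 2
  γ[b; MIN(c)→g]((γ[w; COUNT(*)→b](S) ⋈[b=c] ρ[c/b](R))) → 1

|E| = 1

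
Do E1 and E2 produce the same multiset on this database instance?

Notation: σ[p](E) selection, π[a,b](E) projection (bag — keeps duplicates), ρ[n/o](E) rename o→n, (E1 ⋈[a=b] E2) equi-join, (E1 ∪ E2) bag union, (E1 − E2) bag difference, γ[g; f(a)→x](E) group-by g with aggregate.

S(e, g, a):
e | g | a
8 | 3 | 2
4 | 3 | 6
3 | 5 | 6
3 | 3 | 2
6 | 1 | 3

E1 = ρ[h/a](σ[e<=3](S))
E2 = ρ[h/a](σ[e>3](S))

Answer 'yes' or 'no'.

E1 subexpression sizes:
  S → 5
  σ[e<=3](S) → 2
  ρ[h/a](σ[e<=3](S)) → 2
E2 subexpression sizes:
  S → 5
  σ[e>3](S) → 3
  ρ[h/a](σ[e>3](S)) → 3

E1 result:
e | g | h
3 | 3 | 2
3 | 5 | 6
E2 result:
e | g | h
4 | 3 | 6
6 | 1 | 3
8 | 3 | 2
Witness: (4, 3, 6) appears 0× in E1 but 1× in E2.

no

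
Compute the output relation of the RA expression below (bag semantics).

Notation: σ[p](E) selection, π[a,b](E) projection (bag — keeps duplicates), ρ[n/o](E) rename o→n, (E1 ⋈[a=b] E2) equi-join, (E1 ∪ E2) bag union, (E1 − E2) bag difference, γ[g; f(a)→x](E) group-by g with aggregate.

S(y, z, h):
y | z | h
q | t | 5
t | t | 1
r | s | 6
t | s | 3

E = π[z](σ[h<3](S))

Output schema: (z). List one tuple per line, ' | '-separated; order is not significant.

Row counts bottom-up:
  S → 4
  σ[h<3](S) → 1
  π[z](σ[h<3](S)) → 1

== RESULT ==
z
t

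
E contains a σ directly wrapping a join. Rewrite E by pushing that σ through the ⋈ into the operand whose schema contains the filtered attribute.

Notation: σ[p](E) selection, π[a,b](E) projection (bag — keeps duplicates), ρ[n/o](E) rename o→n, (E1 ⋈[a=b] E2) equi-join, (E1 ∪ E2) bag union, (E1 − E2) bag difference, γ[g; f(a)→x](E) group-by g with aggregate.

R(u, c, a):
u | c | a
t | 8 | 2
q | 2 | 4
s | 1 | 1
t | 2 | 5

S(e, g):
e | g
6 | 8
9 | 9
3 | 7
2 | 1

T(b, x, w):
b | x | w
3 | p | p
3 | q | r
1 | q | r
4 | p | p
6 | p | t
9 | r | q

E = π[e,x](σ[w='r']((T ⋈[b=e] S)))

σ filters on w, owned by the left side.
E' = π[e,x]((σ[w='r'](T) ⋈[b=e] S))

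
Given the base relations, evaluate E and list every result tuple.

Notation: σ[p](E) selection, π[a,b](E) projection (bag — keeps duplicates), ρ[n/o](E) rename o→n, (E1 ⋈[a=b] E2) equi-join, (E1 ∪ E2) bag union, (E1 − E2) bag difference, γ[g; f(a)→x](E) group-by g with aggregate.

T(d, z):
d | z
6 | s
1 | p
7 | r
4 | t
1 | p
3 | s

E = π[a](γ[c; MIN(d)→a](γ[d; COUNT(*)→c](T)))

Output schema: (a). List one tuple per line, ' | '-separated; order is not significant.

Per-node cardinality:
  T → 6
  γ[d; COUNT(*)→c](T) → 5
  γ[c; MIN(d)→a](γ[d; COUNT(*)→c](T)) → 2
  π[a](γ[c; MIN(d)→a](γ[d; COUNT(*)→c](T))) → 2

== RESULT ==
a
1
3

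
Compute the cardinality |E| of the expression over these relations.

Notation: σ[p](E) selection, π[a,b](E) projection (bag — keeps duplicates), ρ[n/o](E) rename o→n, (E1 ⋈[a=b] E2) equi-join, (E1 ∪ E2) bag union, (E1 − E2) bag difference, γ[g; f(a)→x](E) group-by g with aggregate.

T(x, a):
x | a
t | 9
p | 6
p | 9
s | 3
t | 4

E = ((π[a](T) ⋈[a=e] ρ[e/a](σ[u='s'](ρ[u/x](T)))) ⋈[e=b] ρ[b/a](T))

Subexpression sizes:
  T → 5
  π[a](T) → 5
  T → 5
  ρ[u/x](T) → 5
  σ[u='s'](ρ[u/x](T)) → 1
  ρ[e/a](σ[u='s'](ρ[u/x](T))) → 1
  (π[a](T) ⋈[a=e] ρ[e/a](σ[u='s'](ρ[u/x](T)))) → 1
  T → 5
  ρ[b/a](T) → 5
  ((π[a](T) ⋈[a=e] ρ[e/a](σ[u='s'](ρ[u/x](T)))) ⋈[e=b] ρ[b/a](T)) → 1

|E| = 1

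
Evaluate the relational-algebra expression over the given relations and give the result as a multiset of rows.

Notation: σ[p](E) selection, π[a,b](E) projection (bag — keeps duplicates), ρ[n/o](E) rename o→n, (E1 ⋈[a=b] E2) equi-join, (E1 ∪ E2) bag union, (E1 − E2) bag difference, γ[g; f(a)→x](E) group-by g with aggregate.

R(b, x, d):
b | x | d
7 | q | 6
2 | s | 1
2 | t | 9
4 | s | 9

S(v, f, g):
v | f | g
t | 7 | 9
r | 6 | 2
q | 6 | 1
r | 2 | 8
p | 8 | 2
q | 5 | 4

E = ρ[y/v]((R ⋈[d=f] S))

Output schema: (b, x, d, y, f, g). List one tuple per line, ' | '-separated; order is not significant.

Row counts bottom-up:
  R → 4
  S → 6
  (R ⋈[d=f] S) → 2
  ρ[y/v]((R ⋈[d=f] S)) → 2

== RESULT ==
b | x | d | y | f | g
7 | q | 6 | q | 6 | 1
7 | q | 6 | r | 6 | 2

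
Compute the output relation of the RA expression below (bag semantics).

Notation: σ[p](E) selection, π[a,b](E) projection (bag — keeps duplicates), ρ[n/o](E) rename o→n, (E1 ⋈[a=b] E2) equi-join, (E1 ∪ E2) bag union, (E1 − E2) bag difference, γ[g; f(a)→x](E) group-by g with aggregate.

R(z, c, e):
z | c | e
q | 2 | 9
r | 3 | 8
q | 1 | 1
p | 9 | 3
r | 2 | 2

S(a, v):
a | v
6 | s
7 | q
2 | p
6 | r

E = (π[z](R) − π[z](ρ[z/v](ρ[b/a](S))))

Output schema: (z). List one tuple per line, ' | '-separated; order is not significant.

Per-node cardinality:
  R → 5
  π[z](R) → 5
  S → 4
  ρ[b/a](S) → 4
  ρ[z/v](ρ[b/a](S)) → 4
  π[z](ρ[z/v](ρ[b/a](S))) → 4
  (π[z](R) − π[z](ρ[z/v](ρ[b/a](S)))) → 2

== RESULT ==
z
q
r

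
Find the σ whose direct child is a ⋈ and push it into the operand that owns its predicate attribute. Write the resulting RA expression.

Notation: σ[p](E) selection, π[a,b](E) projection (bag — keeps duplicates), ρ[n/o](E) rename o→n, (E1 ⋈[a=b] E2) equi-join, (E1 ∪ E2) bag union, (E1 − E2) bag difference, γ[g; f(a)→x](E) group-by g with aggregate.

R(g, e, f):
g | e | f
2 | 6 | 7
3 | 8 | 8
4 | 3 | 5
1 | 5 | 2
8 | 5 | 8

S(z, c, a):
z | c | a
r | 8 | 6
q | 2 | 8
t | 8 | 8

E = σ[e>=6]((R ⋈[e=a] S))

σ filters on e, owned by the left side.
E' = (σ[e>=6](R) ⋈[e=a] S)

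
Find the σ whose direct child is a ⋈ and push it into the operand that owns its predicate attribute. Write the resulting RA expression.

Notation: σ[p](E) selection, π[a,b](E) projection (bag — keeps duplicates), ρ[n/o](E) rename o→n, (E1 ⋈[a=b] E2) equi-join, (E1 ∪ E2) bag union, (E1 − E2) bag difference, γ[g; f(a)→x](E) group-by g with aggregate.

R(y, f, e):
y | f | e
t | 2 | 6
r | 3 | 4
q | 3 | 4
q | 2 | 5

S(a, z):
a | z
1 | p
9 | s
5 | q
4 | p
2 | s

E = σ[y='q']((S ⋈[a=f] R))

σ filters on y, owned by the right side.
E' = (S ⋈[a=f] σ[y='q'](R))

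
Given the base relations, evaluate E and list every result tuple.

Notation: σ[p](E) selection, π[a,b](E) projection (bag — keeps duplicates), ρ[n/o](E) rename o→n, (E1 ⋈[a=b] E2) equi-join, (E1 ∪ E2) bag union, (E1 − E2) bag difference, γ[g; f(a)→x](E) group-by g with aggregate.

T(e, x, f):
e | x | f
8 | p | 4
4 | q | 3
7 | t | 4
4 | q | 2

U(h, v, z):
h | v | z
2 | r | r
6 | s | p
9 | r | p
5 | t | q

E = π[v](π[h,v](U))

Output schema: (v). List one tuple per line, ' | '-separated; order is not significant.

Stepwise |·|:
  U → 4
  π[h,v](U) → 4
  π[v](π[h,v](U)) → 4

== RESULT ==
v
r
r
s
t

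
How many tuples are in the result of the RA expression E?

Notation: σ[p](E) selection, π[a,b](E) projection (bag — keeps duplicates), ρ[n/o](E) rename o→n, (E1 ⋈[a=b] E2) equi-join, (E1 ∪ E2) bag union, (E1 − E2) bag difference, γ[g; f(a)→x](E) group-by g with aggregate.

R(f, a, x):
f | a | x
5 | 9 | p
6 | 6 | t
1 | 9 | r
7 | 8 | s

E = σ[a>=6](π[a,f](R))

Per-node cardinality:
  R → 4
  π[a,f](R) → 4
  σ[a>=6](π[a,f](R)) → 4

|E| = 4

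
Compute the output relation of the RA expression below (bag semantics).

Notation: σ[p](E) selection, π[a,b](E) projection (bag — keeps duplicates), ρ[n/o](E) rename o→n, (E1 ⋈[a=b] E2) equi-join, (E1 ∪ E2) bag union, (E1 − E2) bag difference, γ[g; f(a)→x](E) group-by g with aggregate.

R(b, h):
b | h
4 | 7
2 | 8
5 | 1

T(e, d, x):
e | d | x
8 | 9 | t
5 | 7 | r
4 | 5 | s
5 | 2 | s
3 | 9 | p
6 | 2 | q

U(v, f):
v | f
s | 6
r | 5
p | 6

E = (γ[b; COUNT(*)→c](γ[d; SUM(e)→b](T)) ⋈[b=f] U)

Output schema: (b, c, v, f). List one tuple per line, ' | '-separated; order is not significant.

Subexpression sizes:
  T → 6
  γ[d; SUM(e)→b](T) → 4
  γ[b; COUNT(*)→c](γ[d; SUM(e)→b](T)) → 3
  U → 3
  (γ[b; COUNT(*)→c](γ[d; SUM(e)→b](T)) ⋈[b=f] U) → 1

== RESULT ==
b | c | v | f
5 | 1 | r | 5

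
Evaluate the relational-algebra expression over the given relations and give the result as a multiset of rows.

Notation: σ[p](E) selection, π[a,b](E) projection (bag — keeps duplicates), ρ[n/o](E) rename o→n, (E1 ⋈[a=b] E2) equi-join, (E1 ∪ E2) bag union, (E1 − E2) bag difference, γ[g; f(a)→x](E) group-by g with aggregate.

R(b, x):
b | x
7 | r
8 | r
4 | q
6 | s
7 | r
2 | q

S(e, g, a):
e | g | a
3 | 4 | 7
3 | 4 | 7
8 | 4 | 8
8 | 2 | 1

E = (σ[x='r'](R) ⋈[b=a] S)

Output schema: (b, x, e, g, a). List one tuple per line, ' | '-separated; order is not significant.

Stepwise |·|:
  R → 6
  σ[x='r'](R) → 3
  S → 4
  (σ[x='r'](R) ⋈[b=a] S) → 5

== RESULT ==
b | x | e | g | a
7 | r | 3 | 4 | 7
7 | r | 3 | 4 | 7
7 | r | 3 | 4 | 7
7 | r | 3 | 4 | 7
8 | r | 8 | 4 | 8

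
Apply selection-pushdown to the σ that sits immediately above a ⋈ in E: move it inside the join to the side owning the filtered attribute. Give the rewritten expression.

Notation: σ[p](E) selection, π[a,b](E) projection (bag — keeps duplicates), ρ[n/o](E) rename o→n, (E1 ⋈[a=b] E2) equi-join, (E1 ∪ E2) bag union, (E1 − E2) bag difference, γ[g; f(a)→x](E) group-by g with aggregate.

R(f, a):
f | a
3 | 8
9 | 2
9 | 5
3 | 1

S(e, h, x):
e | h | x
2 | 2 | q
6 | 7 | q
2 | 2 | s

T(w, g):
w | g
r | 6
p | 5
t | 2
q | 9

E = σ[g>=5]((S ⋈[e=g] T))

σ filters on g, owned by the right side.
E' = (S ⋈[e=g] σ[g>=5](T))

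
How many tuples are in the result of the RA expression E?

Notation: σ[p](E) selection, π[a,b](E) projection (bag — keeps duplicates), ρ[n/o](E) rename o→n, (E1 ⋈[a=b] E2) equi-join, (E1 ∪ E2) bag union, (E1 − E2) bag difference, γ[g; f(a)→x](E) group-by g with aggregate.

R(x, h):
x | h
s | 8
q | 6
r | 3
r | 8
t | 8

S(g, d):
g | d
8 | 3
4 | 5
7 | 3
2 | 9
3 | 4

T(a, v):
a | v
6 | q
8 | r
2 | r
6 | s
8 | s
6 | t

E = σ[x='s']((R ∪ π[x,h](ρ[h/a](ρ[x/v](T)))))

Row counts bottom-up:
  R → 5
  T → 6
  ρ[x/v](T) → 6
  ρ[h/a](ρ[x/v](T)) → 6
  π[x,h](ρ[h/a](ρ[x/v](T))) → 6
  (R ∪ π[x,h](ρ[h/a](ρ[x/v](T)))) → 11
  σ[x='s']((R ∪ π[x,h](ρ[h/a](ρ[x/v](T))))) → 3

|E| = 3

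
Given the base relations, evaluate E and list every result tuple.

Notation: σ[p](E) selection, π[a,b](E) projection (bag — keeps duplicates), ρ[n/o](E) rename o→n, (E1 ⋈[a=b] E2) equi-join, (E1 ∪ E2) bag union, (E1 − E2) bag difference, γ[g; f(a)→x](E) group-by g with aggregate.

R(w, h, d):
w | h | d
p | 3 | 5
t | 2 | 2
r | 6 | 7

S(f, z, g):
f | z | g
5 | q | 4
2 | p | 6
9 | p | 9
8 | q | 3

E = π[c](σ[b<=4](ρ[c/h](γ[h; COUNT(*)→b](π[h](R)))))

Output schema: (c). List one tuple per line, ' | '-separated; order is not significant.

Stepwise |·|:
  R → 3
  π[h](R) → 3
  γ[h; COUNT(*)→b](π[h](R)) → 3
  ρ[c/h](γ[h; COUNT(*)→b](π[h](R))) → 3
  σ[b<=4](ρ[c/h](γ[h; COUNT(*)→b](π[h](R)))) → 3
  π[c](σ[b<=4](ρ[c/h](γ[h; COUNT(*)→b](π[h](R))))) → 3

== RESULT ==
c
2
3
6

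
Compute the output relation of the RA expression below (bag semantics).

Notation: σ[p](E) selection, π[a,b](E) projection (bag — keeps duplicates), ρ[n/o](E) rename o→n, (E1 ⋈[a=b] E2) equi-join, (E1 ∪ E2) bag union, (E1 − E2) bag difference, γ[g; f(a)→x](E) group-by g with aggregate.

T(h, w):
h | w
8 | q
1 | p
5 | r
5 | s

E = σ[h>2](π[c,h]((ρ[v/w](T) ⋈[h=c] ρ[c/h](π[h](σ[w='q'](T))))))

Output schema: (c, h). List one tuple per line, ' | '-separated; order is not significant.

Row counts bottom-up:
  T → 4
  ρ[v/w](T) → 4
  T → 4
  σ[w='q'](T) → 1
  π[h](σ[w='q'](T)) → 1
  ρ[c/h](π[h](σ[w='q'](T))) → 1
  (ρ[v/w](T) ⋈[h=c] ρ[c/h](π[h](σ[w='q'](T)))) → 1
  π[c,h]((ρ[v/w](T) ⋈[h=c] ρ[c/h](π[h](σ[w='q'](T))))) → 1
  σ[h>2](π[c,h]((ρ[v/w](T) ⋈[h=c] ρ[c/h](π[h](σ[w='q'](T)))))) → 1

== RESULT ==
c | h
8 | 8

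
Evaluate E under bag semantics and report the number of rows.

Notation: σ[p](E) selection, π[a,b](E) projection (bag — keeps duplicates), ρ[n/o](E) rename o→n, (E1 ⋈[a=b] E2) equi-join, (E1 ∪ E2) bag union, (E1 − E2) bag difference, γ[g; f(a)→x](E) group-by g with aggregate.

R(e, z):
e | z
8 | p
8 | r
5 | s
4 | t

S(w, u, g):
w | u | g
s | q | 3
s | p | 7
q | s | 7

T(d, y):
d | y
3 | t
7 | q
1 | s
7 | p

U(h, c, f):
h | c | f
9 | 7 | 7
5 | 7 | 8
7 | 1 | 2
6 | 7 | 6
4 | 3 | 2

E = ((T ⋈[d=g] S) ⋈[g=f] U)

Stepwise |·|:
  T → 4
  S → 3
  (T ⋈[d=g] S) → 5
  U → 5
  ((T ⋈[d=g] S) ⋈[g=f] U) → 4

|E| = 4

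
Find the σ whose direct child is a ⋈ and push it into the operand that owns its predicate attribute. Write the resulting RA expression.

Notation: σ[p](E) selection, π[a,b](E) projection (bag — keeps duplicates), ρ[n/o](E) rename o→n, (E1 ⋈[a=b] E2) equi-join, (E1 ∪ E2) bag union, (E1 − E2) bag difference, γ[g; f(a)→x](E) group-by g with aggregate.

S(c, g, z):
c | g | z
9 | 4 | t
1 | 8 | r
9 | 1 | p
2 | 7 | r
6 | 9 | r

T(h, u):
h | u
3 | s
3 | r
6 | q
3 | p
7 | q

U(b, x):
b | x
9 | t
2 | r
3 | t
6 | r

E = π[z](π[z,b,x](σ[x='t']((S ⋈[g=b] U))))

σ filters on x, owned by the right side.
E' = π[z](π[z,b,x]((S ⋈[g=b] σ[x='t'](U))))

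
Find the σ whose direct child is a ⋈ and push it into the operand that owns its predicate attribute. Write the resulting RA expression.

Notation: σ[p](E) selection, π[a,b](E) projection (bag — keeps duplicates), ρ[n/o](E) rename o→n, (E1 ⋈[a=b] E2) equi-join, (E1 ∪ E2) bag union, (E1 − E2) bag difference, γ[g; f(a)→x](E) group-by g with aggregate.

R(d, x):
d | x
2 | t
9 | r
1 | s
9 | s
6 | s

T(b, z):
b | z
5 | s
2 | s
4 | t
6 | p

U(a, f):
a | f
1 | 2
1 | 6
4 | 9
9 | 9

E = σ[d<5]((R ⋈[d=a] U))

σ filters on d, owned by the left side.
E' = (σ[d<5](R) ⋈[d=a] U)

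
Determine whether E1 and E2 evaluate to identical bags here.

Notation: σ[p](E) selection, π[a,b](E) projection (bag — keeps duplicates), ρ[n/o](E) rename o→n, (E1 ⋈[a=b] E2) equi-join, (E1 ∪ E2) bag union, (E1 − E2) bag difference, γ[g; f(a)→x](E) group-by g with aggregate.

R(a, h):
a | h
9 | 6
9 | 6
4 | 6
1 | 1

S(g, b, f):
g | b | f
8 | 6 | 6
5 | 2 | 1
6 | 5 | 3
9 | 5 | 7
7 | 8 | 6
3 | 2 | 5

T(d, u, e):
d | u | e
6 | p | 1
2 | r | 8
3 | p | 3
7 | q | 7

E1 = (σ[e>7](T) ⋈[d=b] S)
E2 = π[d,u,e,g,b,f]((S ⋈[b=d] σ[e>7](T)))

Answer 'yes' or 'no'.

E1 subexpression sizes:
  T → 4
  σ[e>7](T) → 1
  S → 6
  (σ[e>7](T) ⋈[d=b] S) → 2
E2 subexpression sizes:
  S → 6
  T → 4
  σ[e>7](T) → 1
  (S ⋈[b=d] σ[e>7](T)) → 2
  π[d,u,e,g,b,f]((S ⋈[b=d] σ[e>7](T))) → 2

E1 and E2 produce the same multiset:
d | u | e | g | b | f
2 | r | 8 | 3 | 2 | 5
2 | r | 8 | 5 | 2 | 1

yes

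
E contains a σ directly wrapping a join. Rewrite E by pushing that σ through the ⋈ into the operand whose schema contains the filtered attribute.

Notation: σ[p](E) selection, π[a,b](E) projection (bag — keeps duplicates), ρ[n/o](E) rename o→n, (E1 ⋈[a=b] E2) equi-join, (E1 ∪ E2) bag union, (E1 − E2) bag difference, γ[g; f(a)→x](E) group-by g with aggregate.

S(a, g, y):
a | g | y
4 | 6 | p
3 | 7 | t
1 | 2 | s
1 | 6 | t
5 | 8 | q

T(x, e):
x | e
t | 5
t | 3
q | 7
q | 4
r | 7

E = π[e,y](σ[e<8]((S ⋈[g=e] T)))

σ filters on e, owned by the right side.
E' = π[e,y]((S ⋈[g=e] σ[e<8](T)))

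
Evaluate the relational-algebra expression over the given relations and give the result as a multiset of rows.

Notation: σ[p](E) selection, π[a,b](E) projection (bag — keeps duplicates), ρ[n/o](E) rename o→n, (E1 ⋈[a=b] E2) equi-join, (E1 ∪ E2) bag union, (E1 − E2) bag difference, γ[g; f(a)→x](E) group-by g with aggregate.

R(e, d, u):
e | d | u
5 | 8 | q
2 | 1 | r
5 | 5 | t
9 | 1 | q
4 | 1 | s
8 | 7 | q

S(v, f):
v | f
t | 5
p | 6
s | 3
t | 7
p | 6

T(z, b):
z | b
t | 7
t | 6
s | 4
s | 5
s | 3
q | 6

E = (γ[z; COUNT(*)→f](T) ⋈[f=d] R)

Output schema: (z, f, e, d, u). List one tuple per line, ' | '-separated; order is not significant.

Stepwise |·|:
  T → 6
  γ[z; COUNT(*)→f](T) → 3
  R → 6
  (γ[z; COUNT(*)→f](T) ⋈[f=d] R) → 3

== RESULT ==
z | f | e | d | u
q | 1 | 2 | 1 | r
q | 1 | 4 | 1 | s
q | 1 | 9 | 1 | q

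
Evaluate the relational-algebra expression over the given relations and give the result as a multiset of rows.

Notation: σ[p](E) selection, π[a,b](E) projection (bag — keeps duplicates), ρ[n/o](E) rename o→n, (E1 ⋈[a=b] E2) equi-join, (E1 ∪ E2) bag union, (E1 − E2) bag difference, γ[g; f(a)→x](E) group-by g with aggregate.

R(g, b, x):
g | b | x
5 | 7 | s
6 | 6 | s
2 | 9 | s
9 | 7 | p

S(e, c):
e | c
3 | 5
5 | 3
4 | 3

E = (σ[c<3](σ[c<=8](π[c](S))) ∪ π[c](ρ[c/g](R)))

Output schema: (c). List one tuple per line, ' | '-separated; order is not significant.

Subexpression sizes:
  S → 3
  π[c](S) → 3
  σ[c<=8](π[c](S)) → 3
  σ[c<3](σ[c<=8](π[c](S))) → 0
  R → 4
  ρ[c/g](R) → 4
  π[c](ρ[c/g](R)) → 4
  (σ[c<3](σ[c<=8](π[c](S))) ∪ π[c](ρ[c/g](R))) → 4

== RESULT ==
c
2
5
6
9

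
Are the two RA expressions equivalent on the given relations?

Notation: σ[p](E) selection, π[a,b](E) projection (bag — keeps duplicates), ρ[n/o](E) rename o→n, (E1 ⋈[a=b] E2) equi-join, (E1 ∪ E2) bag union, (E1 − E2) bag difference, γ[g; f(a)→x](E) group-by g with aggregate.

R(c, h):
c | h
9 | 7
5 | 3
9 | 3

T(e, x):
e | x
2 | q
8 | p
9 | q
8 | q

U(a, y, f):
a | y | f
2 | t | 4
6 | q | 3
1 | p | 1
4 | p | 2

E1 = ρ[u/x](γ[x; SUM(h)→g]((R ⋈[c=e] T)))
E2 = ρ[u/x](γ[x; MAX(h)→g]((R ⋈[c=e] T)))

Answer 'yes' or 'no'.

E1 subexpression sizes:
  R → 3
  T → 4
  (R ⋈[c=e] T) → 2
  γ[x; SUM(h)→g]((R ⋈[c=e] T)) → 1
  ρ[u/x](γ[x; SUM(h)→g]((R ⋈[c=e] T))) → 1
E2 subexpression sizes:
  R → 3
  T → 4
  (R ⋈[c=e] T) → 2
  γ[x; MAX(h)→g]((R ⋈[c=e] T)) → 1
  ρ[u/x](γ[x; MAX(h)→g]((R ⋈[c=e] T))) → 1

E1 result:
u | g
q | 10
E2 result:
u | g
q | 7
Witness: ('q', 10) appears 1× in E1 but 0× in E2.

no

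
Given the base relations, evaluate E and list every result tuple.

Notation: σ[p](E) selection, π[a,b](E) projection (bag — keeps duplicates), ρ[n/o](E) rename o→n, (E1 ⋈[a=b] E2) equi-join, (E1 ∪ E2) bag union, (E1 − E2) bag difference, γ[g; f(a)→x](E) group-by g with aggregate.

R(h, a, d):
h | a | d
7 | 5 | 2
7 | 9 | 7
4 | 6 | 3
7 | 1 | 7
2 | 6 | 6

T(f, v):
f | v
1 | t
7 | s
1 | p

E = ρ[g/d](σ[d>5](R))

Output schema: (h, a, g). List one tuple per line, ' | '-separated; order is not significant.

Stepwise |·|:
  R → 5
  σ[d>5](R) → 3
  ρ[g/d](σ[d>5](R)) → 3

== RESULT ==
h | a | g
2 | 6 | 6
7 | 1 | 7
7 | 9 | 7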